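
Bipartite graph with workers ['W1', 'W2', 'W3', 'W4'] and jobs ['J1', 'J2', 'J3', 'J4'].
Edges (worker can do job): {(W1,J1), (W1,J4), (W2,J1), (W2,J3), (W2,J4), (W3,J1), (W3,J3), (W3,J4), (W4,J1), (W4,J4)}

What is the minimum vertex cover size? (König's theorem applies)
Minimum vertex cover size = 3

By König's theorem: in bipartite graphs,
min vertex cover = max matching = 3

Maximum matching has size 3, so minimum vertex cover also has size 3.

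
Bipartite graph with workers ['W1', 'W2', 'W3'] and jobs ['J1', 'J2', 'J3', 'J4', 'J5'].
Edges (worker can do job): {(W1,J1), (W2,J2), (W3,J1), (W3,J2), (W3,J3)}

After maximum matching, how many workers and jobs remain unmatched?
Unmatched: 0 workers, 2 jobs

Maximum matching size: 3
Workers: 3 total, 3 matched, 0 unmatched
Jobs: 5 total, 3 matched, 2 unmatched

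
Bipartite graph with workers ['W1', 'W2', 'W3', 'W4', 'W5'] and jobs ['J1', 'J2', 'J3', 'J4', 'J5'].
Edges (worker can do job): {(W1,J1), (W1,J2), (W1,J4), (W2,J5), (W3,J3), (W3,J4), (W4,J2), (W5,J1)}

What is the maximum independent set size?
Maximum independent set = 5

By König's theorem:
- Min vertex cover = Max matching = 5
- Max independent set = Total vertices - Min vertex cover
- Max independent set = 10 - 5 = 5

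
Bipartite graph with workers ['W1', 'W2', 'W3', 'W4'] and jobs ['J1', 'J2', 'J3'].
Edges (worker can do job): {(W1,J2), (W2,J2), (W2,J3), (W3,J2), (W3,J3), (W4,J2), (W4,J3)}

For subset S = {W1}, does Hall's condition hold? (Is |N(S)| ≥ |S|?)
Yes: |N(S)| = 1, |S| = 1

Subset S = {W1}
Neighbors N(S) = {J2}

|N(S)| = 1, |S| = 1
Hall's condition: |N(S)| ≥ |S| is satisfied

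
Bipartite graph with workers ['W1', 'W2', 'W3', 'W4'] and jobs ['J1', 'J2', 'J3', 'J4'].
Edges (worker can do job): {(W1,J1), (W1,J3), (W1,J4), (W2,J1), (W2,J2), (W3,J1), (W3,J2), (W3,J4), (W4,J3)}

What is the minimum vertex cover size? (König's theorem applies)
Minimum vertex cover size = 4

By König's theorem: in bipartite graphs,
min vertex cover = max matching = 4

Maximum matching has size 4, so minimum vertex cover also has size 4.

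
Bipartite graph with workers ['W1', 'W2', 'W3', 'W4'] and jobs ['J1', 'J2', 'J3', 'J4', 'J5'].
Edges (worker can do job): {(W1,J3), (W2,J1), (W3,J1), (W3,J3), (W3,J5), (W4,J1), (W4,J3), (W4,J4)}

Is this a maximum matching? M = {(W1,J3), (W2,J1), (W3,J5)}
No, size 3 is not maximum

Proposed matching has size 3.
Maximum matching size for this graph: 4.

This is NOT maximum - can be improved to size 4.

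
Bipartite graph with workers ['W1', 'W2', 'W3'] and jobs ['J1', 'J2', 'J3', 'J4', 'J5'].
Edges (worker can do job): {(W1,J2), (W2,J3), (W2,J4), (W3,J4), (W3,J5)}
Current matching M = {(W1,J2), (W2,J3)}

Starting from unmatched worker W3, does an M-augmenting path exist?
Yes: W3 → J4

An M-augmenting path alternates non-matching / matching edges, starting and ending at unmatched vertices.
Path: W3 → J4
(J4 is unmatched in M, so the path is augmenting.)
Flipping edges along this path would increase |M| from 2 to 3.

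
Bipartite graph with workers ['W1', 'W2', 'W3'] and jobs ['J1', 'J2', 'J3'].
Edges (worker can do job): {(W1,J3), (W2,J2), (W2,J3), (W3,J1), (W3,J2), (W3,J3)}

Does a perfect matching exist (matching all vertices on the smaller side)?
Yes, perfect matching exists (size 3)

Perfect matching: {(W1,J3), (W2,J2), (W3,J1)}
All 3 vertices on the smaller side are matched.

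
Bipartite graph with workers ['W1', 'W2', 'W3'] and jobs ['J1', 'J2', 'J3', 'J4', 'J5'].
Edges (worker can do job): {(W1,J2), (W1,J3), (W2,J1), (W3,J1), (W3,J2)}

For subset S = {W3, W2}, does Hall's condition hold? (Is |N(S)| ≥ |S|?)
Yes: |N(S)| = 2, |S| = 2

Subset S = {W3, W2}
Neighbors N(S) = {J1, J2}

|N(S)| = 2, |S| = 2
Hall's condition: |N(S)| ≥ |S| is satisfied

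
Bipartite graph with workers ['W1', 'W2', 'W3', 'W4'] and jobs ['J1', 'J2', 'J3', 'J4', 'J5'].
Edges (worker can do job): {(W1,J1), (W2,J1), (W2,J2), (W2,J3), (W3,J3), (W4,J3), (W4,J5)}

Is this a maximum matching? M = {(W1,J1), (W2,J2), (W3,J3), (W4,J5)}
Yes, size 4 is maximum

Proposed matching has size 4.
Maximum matching size for this graph: 4.

This is a maximum matching.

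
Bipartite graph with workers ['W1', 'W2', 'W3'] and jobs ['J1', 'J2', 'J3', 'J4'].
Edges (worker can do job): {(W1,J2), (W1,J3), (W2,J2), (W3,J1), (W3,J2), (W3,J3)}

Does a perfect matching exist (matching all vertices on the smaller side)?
Yes, perfect matching exists (size 3)

Perfect matching: {(W1,J3), (W2,J2), (W3,J1)}
All 3 vertices on the smaller side are matched.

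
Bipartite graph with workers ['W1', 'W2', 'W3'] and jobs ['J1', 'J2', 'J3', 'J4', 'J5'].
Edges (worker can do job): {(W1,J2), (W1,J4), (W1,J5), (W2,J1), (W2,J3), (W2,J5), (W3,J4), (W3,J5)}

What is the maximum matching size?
Maximum matching size = 3

Maximum matching: {(W1,J4), (W2,J3), (W3,J5)}
Size: 3

This assigns 3 workers to 3 distinct jobs.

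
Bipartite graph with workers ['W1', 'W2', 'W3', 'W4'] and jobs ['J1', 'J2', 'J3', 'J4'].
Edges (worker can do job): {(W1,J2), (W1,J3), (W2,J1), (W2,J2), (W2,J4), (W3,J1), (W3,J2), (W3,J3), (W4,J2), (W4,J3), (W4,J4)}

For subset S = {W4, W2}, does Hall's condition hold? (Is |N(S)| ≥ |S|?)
Yes: |N(S)| = 4, |S| = 2

Subset S = {W4, W2}
Neighbors N(S) = {J1, J2, J3, J4}

|N(S)| = 4, |S| = 2
Hall's condition: |N(S)| ≥ |S| is satisfied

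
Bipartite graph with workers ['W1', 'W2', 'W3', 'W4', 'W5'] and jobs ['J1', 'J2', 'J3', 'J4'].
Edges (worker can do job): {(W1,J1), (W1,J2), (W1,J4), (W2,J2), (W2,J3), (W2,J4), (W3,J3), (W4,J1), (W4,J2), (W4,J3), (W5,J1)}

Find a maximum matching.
Matching: {(W1,J4), (W3,J3), (W4,J2), (W5,J1)}

Maximum matching (size 4):
  W1 → J4
  W3 → J3
  W4 → J2
  W5 → J1

Each worker is assigned to at most one job, and each job to at most one worker.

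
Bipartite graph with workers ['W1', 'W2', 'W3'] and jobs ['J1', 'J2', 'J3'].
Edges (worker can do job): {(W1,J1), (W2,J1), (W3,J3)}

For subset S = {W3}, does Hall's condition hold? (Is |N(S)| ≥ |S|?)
Yes: |N(S)| = 1, |S| = 1

Subset S = {W3}
Neighbors N(S) = {J3}

|N(S)| = 1, |S| = 1
Hall's condition: |N(S)| ≥ |S| is satisfied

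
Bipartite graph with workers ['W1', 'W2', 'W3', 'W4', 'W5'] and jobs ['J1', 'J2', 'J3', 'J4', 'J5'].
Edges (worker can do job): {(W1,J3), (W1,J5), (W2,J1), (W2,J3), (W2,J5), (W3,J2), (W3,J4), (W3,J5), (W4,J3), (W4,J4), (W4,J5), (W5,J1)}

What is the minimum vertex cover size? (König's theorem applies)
Minimum vertex cover size = 5

By König's theorem: in bipartite graphs,
min vertex cover = max matching = 5

Maximum matching has size 5, so minimum vertex cover also has size 5.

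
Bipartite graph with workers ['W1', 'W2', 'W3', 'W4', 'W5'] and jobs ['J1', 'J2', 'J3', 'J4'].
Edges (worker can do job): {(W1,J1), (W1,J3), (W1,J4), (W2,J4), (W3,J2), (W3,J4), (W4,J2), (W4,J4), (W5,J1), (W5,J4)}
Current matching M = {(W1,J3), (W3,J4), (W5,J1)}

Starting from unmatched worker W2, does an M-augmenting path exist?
Yes: W2 → J4 → W3 → J2

An M-augmenting path alternates non-matching / matching edges, starting and ending at unmatched vertices.
Path: W2 → J4 → W3 → J2
(J2 is unmatched in M, so the path is augmenting.)
Flipping edges along this path would increase |M| from 3 to 4.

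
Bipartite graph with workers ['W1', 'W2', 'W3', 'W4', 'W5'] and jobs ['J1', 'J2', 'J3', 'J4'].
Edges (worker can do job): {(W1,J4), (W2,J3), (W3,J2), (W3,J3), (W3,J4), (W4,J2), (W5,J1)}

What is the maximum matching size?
Maximum matching size = 4

Maximum matching: {(W1,J4), (W3,J3), (W4,J2), (W5,J1)}
Size: 4

This assigns 4 workers to 4 distinct jobs.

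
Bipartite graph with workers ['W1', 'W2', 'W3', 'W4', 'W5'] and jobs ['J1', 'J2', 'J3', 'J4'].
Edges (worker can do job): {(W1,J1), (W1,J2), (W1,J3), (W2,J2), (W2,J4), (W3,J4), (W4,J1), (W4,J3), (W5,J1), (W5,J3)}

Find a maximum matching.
Matching: {(W1,J2), (W3,J4), (W4,J3), (W5,J1)}

Maximum matching (size 4):
  W1 → J2
  W3 → J4
  W4 → J3
  W5 → J1

Each worker is assigned to at most one job, and each job to at most one worker.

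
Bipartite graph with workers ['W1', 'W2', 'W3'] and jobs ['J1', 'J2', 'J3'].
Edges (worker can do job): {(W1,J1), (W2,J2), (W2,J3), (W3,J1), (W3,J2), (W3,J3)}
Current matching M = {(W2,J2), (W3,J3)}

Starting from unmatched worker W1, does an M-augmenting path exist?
Yes: W1 → J1

An M-augmenting path alternates non-matching / matching edges, starting and ending at unmatched vertices.
Path: W1 → J1
(J1 is unmatched in M, so the path is augmenting.)
Flipping edges along this path would increase |M| from 2 to 3.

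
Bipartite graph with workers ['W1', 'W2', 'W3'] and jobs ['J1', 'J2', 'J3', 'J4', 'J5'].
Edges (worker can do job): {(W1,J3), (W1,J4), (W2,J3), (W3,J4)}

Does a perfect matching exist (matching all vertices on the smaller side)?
No, maximum matching has size 2 < 3

Maximum matching has size 2, need 3 for perfect matching.
Unmatched workers: ['W2']
Unmatched jobs: ['J5', 'J2', 'J1']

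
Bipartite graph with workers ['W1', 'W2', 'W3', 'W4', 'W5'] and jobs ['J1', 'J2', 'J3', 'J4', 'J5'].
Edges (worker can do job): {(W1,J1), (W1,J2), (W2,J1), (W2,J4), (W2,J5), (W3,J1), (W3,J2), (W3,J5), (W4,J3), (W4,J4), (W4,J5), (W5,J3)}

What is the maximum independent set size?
Maximum independent set = 5

By König's theorem:
- Min vertex cover = Max matching = 5
- Max independent set = Total vertices - Min vertex cover
- Max independent set = 10 - 5 = 5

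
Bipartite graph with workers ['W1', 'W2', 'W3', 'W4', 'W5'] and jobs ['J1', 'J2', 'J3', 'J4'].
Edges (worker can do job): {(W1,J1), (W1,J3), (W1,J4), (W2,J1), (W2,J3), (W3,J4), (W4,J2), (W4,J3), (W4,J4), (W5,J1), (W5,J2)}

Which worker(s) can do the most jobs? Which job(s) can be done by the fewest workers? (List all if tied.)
Most versatile: W1, W4 (3 jobs); Least covered: J2 (2 workers)

Worker degrees (jobs they can do): W1:3, W2:2, W3:1, W4:3, W5:2
Job degrees (workers who can do it): J1:3, J2:2, J3:3, J4:3

Maximum worker degree is 3, achieved by: W1, W4
Minimum job degree is 2, achieved by: J2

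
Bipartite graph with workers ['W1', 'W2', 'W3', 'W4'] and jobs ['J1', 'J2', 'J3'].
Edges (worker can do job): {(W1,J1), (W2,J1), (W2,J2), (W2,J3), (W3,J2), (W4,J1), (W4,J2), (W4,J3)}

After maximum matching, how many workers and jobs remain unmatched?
Unmatched: 1 workers, 0 jobs

Maximum matching size: 3
Workers: 4 total, 3 matched, 1 unmatched
Jobs: 3 total, 3 matched, 0 unmatched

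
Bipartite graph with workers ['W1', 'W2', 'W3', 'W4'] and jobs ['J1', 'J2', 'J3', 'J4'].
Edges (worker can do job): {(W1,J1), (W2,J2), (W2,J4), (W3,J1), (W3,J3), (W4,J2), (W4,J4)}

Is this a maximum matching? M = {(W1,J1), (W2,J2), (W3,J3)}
No, size 3 is not maximum

Proposed matching has size 3.
Maximum matching size for this graph: 4.

This is NOT maximum - can be improved to size 4.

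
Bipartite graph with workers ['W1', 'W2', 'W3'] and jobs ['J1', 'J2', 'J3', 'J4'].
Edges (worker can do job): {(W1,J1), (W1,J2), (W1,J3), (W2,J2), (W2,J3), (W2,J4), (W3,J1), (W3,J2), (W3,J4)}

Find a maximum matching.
Matching: {(W1,J3), (W2,J2), (W3,J4)}

Maximum matching (size 3):
  W1 → J3
  W2 → J2
  W3 → J4

Each worker is assigned to at most one job, and each job to at most one worker.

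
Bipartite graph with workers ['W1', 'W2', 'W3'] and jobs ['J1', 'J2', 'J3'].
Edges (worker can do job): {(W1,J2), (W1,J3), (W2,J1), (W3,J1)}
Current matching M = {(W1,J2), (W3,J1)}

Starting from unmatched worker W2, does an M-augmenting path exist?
No augmenting path from W2

Alternating search from W2 reaches jobs: {J1}.
Every reachable job is already matched in M, and following those matched edges back to workers exposes no further unvisited jobs.
No M-augmenting path from W2 exists.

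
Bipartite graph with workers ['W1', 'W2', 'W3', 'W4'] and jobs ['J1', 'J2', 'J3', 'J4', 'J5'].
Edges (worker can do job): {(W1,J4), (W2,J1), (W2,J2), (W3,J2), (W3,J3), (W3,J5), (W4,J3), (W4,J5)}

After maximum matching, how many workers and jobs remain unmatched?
Unmatched: 0 workers, 1 jobs

Maximum matching size: 4
Workers: 4 total, 4 matched, 0 unmatched
Jobs: 5 total, 4 matched, 1 unmatched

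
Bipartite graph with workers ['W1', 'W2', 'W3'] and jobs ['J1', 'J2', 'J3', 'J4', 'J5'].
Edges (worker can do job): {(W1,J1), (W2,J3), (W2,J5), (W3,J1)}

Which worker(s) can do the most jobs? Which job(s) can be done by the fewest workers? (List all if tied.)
Most versatile: W2 (2 jobs); Least covered: J2, J4 (0 workers)

Worker degrees (jobs they can do): W1:1, W2:2, W3:1
Job degrees (workers who can do it): J1:2, J2:0, J3:1, J4:0, J5:1

Maximum worker degree is 2, achieved by: W2
Minimum job degree is 0, achieved by: J2, J4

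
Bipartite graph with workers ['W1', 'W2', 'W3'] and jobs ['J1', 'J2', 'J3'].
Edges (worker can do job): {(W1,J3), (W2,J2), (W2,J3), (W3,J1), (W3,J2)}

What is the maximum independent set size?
Maximum independent set = 3

By König's theorem:
- Min vertex cover = Max matching = 3
- Max independent set = Total vertices - Min vertex cover
- Max independent set = 6 - 3 = 3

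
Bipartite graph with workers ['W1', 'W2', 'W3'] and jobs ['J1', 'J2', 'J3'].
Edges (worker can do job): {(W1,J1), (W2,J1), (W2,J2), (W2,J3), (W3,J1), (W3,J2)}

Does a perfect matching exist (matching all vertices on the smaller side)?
Yes, perfect matching exists (size 3)

Perfect matching: {(W1,J1), (W2,J3), (W3,J2)}
All 3 vertices on the smaller side are matched.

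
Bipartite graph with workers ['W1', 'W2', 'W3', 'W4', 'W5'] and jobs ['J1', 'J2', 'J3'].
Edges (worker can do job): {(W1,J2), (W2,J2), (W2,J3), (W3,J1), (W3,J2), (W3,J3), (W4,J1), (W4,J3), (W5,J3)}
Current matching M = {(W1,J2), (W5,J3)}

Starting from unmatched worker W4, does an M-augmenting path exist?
Yes: W4 → J1

An M-augmenting path alternates non-matching / matching edges, starting and ending at unmatched vertices.
Path: W4 → J1
(J1 is unmatched in M, so the path is augmenting.)
Flipping edges along this path would increase |M| from 2 to 3.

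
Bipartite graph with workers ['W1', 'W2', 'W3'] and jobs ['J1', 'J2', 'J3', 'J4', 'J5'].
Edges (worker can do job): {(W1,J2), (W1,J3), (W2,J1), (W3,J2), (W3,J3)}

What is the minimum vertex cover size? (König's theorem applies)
Minimum vertex cover size = 3

By König's theorem: in bipartite graphs,
min vertex cover = max matching = 3

Maximum matching has size 3, so minimum vertex cover also has size 3.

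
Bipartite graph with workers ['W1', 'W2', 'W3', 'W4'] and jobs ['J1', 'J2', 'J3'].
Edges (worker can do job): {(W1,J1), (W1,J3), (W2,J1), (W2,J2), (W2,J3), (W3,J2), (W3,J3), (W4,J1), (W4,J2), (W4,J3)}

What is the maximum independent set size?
Maximum independent set = 4

By König's theorem:
- Min vertex cover = Max matching = 3
- Max independent set = Total vertices - Min vertex cover
- Max independent set = 7 - 3 = 4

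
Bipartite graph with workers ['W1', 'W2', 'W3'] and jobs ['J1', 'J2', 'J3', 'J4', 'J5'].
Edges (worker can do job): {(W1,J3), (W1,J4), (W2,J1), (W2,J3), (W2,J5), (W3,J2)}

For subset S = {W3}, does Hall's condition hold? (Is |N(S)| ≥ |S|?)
Yes: |N(S)| = 1, |S| = 1

Subset S = {W3}
Neighbors N(S) = {J2}

|N(S)| = 1, |S| = 1
Hall's condition: |N(S)| ≥ |S| is satisfied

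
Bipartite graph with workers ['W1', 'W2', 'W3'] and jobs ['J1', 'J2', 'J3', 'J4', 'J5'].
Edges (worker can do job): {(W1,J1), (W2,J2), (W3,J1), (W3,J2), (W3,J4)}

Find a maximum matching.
Matching: {(W1,J1), (W2,J2), (W3,J4)}

Maximum matching (size 3):
  W1 → J1
  W2 → J2
  W3 → J4

Each worker is assigned to at most one job, and each job to at most one worker.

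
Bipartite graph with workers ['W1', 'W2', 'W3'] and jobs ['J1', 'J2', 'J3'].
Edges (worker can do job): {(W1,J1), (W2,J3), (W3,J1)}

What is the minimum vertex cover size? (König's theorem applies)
Minimum vertex cover size = 2

By König's theorem: in bipartite graphs,
min vertex cover = max matching = 2

Maximum matching has size 2, so minimum vertex cover also has size 2.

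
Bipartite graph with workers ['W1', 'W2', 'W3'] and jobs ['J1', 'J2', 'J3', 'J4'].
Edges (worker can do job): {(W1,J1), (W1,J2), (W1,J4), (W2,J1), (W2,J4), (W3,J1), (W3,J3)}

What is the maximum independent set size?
Maximum independent set = 4

By König's theorem:
- Min vertex cover = Max matching = 3
- Max independent set = Total vertices - Min vertex cover
- Max independent set = 7 - 3 = 4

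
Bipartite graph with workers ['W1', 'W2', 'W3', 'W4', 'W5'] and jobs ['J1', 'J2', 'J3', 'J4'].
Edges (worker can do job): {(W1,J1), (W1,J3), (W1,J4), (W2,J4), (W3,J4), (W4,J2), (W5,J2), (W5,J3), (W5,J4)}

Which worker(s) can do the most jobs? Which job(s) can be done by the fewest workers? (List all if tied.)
Most versatile: W1, W5 (3 jobs); Least covered: J1 (1 workers)

Worker degrees (jobs they can do): W1:3, W2:1, W3:1, W4:1, W5:3
Job degrees (workers who can do it): J1:1, J2:2, J3:2, J4:4

Maximum worker degree is 3, achieved by: W1, W5
Minimum job degree is 1, achieved by: J1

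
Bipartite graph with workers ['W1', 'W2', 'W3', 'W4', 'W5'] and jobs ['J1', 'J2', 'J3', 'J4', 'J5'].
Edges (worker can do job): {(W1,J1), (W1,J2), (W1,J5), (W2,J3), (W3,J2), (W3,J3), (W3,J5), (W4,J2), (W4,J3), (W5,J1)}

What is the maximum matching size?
Maximum matching size = 4

Maximum matching: {(W2,J3), (W3,J5), (W4,J2), (W5,J1)}
Size: 4

This assigns 4 workers to 4 distinct jobs.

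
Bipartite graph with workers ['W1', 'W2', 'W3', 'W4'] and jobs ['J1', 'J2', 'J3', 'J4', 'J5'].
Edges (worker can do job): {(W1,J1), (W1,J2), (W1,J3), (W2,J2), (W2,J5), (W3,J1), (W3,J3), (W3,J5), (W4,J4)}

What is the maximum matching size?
Maximum matching size = 4

Maximum matching: {(W1,J2), (W2,J5), (W3,J1), (W4,J4)}
Size: 4

This assigns 4 workers to 4 distinct jobs.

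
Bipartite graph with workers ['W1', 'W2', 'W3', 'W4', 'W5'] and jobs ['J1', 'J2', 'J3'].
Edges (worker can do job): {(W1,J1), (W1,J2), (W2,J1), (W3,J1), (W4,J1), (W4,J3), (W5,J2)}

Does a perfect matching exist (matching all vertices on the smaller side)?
Yes, perfect matching exists (size 3)

Perfect matching: {(W3,J1), (W4,J3), (W5,J2)}
All 3 vertices on the smaller side are matched.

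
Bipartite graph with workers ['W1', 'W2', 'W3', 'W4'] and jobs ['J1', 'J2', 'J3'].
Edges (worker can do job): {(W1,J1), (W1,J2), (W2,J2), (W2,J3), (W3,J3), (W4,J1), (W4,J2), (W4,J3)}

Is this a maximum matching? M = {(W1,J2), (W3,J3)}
No, size 2 is not maximum

Proposed matching has size 2.
Maximum matching size for this graph: 3.

This is NOT maximum - can be improved to size 3.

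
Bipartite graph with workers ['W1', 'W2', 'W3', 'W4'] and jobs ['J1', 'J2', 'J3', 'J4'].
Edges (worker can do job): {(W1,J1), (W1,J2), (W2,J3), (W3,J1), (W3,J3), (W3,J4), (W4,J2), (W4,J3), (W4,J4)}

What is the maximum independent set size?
Maximum independent set = 4

By König's theorem:
- Min vertex cover = Max matching = 4
- Max independent set = Total vertices - Min vertex cover
- Max independent set = 8 - 4 = 4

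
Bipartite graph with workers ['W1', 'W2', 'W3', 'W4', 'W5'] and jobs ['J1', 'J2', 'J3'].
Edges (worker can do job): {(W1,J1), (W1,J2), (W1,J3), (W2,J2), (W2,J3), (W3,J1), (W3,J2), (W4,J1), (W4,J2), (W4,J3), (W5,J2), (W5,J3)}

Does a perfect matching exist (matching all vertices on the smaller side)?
Yes, perfect matching exists (size 3)

Perfect matching: {(W3,J1), (W4,J3), (W5,J2)}
All 3 vertices on the smaller side are matched.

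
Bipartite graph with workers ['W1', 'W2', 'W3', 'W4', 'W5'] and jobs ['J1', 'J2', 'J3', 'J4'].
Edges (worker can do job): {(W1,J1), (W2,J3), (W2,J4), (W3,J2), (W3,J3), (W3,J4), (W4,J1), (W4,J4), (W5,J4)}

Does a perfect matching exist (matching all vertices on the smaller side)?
Yes, perfect matching exists (size 4)

Perfect matching: {(W2,J3), (W3,J2), (W4,J1), (W5,J4)}
All 4 vertices on the smaller side are matched.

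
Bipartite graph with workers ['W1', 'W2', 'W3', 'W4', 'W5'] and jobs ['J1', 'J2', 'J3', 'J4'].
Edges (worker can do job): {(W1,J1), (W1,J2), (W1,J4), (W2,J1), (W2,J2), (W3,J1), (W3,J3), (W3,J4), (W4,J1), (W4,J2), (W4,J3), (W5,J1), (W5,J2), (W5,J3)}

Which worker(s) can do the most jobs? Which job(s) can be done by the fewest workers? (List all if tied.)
Most versatile: W1, W3, W4, W5 (3 jobs); Least covered: J4 (2 workers)

Worker degrees (jobs they can do): W1:3, W2:2, W3:3, W4:3, W5:3
Job degrees (workers who can do it): J1:5, J2:4, J3:3, J4:2

Maximum worker degree is 3, achieved by: W1, W3, W4, W5
Minimum job degree is 2, achieved by: J4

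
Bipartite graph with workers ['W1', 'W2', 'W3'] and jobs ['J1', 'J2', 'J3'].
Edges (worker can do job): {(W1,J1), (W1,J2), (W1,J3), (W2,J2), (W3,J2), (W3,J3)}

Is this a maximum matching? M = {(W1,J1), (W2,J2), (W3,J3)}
Yes, size 3 is maximum

Proposed matching has size 3.
Maximum matching size for this graph: 3.

This is a maximum matching.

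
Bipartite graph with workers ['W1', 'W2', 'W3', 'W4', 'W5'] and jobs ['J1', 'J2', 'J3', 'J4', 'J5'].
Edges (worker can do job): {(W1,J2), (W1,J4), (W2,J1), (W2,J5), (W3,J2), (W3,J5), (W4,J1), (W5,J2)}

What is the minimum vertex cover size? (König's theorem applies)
Minimum vertex cover size = 4

By König's theorem: in bipartite graphs,
min vertex cover = max matching = 4

Maximum matching has size 4, so minimum vertex cover also has size 4.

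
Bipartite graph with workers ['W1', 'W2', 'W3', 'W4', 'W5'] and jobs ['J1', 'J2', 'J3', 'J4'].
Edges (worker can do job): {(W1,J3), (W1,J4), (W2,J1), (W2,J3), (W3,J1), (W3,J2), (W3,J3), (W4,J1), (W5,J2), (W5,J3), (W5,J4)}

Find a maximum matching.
Matching: {(W1,J4), (W2,J3), (W3,J1), (W5,J2)}

Maximum matching (size 4):
  W1 → J4
  W2 → J3
  W3 → J1
  W5 → J2

Each worker is assigned to at most one job, and each job to at most one worker.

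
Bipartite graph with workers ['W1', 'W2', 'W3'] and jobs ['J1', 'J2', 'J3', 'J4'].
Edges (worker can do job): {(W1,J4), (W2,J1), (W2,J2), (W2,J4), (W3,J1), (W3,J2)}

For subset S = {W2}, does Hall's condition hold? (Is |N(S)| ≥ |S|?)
Yes: |N(S)| = 3, |S| = 1

Subset S = {W2}
Neighbors N(S) = {J1, J2, J4}

|N(S)| = 3, |S| = 1
Hall's condition: |N(S)| ≥ |S| is satisfied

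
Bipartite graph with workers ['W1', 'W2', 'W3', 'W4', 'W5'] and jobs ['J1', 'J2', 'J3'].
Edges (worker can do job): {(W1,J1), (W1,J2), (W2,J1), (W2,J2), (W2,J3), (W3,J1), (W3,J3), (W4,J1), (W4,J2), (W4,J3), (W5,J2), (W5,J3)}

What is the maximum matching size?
Maximum matching size = 3

Maximum matching: {(W3,J3), (W4,J1), (W5,J2)}
Size: 3

This assigns 3 workers to 3 distinct jobs.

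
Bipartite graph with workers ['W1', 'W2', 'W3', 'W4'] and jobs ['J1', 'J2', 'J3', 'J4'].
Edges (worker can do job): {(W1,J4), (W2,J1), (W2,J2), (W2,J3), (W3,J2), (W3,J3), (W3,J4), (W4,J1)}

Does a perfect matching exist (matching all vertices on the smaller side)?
Yes, perfect matching exists (size 4)

Perfect matching: {(W1,J4), (W2,J3), (W3,J2), (W4,J1)}
All 4 vertices on the smaller side are matched.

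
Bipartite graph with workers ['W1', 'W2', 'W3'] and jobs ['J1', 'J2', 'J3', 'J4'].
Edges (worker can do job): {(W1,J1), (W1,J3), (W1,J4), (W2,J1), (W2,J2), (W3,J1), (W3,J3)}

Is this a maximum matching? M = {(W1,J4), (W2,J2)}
No, size 2 is not maximum

Proposed matching has size 2.
Maximum matching size for this graph: 3.

This is NOT maximum - can be improved to size 3.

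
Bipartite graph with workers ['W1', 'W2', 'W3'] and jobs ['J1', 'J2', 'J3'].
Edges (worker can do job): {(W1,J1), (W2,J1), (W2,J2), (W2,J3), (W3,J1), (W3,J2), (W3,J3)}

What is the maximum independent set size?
Maximum independent set = 3

By König's theorem:
- Min vertex cover = Max matching = 3
- Max independent set = Total vertices - Min vertex cover
- Max independent set = 6 - 3 = 3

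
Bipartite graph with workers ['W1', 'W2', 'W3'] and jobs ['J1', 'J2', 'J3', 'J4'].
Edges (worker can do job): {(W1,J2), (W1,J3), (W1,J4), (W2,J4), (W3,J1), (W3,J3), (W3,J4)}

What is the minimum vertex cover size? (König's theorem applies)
Minimum vertex cover size = 3

By König's theorem: in bipartite graphs,
min vertex cover = max matching = 3

Maximum matching has size 3, so minimum vertex cover also has size 3.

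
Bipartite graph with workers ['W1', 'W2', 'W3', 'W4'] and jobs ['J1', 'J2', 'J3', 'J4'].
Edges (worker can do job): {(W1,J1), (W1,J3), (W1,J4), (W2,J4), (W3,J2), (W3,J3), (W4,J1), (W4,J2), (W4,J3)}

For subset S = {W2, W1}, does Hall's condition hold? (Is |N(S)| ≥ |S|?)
Yes: |N(S)| = 3, |S| = 2

Subset S = {W2, W1}
Neighbors N(S) = {J1, J3, J4}

|N(S)| = 3, |S| = 2
Hall's condition: |N(S)| ≥ |S| is satisfied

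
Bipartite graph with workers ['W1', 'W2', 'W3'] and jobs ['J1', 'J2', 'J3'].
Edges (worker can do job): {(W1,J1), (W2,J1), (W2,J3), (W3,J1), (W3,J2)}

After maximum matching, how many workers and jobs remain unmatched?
Unmatched: 0 workers, 0 jobs

Maximum matching size: 3
Workers: 3 total, 3 matched, 0 unmatched
Jobs: 3 total, 3 matched, 0 unmatched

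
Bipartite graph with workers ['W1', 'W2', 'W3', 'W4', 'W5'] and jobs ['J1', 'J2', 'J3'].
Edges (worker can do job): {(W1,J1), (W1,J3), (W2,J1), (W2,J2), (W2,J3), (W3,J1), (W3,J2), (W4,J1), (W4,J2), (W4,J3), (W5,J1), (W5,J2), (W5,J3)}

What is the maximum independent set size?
Maximum independent set = 5

By König's theorem:
- Min vertex cover = Max matching = 3
- Max independent set = Total vertices - Min vertex cover
- Max independent set = 8 - 3 = 5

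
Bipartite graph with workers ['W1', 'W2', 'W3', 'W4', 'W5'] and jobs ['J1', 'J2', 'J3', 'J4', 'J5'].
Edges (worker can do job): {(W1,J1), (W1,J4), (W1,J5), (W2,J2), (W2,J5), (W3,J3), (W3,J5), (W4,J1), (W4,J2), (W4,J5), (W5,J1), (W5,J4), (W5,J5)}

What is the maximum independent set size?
Maximum independent set = 5

By König's theorem:
- Min vertex cover = Max matching = 5
- Max independent set = Total vertices - Min vertex cover
- Max independent set = 10 - 5 = 5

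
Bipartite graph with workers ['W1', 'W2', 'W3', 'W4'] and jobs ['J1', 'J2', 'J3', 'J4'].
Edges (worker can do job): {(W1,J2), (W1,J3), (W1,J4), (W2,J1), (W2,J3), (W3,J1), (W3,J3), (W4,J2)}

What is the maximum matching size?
Maximum matching size = 4

Maximum matching: {(W1,J4), (W2,J3), (W3,J1), (W4,J2)}
Size: 4

This assigns 4 workers to 4 distinct jobs.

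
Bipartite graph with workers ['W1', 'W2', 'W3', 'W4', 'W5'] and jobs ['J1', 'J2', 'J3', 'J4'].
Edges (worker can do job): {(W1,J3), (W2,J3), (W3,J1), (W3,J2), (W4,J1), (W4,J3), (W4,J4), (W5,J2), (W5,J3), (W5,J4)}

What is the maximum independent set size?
Maximum independent set = 5

By König's theorem:
- Min vertex cover = Max matching = 4
- Max independent set = Total vertices - Min vertex cover
- Max independent set = 9 - 4 = 5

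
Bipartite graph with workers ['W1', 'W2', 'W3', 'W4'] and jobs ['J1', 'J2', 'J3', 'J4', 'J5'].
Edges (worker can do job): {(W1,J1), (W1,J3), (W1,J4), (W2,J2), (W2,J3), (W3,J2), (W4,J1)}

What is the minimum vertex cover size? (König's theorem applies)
Minimum vertex cover size = 4

By König's theorem: in bipartite graphs,
min vertex cover = max matching = 4

Maximum matching has size 4, so minimum vertex cover also has size 4.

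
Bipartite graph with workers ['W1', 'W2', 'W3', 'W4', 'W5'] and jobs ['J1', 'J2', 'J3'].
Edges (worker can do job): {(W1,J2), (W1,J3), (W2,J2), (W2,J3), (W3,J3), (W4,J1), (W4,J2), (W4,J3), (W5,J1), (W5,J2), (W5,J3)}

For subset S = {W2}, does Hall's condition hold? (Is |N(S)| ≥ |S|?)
Yes: |N(S)| = 2, |S| = 1

Subset S = {W2}
Neighbors N(S) = {J2, J3}

|N(S)| = 2, |S| = 1
Hall's condition: |N(S)| ≥ |S| is satisfied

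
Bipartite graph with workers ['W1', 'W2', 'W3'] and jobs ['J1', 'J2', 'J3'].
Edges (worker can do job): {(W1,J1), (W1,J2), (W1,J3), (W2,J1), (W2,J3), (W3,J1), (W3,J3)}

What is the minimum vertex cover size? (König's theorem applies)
Minimum vertex cover size = 3

By König's theorem: in bipartite graphs,
min vertex cover = max matching = 3

Maximum matching has size 3, so minimum vertex cover also has size 3.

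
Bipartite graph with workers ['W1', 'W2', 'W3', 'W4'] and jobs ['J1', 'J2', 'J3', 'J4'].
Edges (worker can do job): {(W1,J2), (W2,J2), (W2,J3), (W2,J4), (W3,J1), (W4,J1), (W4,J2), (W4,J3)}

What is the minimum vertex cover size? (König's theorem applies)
Minimum vertex cover size = 4

By König's theorem: in bipartite graphs,
min vertex cover = max matching = 4

Maximum matching has size 4, so minimum vertex cover also has size 4.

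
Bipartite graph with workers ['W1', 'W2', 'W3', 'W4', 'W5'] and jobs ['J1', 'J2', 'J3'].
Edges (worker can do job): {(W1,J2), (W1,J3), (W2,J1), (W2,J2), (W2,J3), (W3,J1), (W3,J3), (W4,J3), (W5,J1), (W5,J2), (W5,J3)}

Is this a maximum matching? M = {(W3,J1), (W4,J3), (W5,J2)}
Yes, size 3 is maximum

Proposed matching has size 3.
Maximum matching size for this graph: 3.

This is a maximum matching.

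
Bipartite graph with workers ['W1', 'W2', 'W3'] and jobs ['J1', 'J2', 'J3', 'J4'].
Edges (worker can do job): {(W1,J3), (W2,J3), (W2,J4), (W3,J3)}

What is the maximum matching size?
Maximum matching size = 2

Maximum matching: {(W2,J4), (W3,J3)}
Size: 2

This assigns 2 workers to 2 distinct jobs.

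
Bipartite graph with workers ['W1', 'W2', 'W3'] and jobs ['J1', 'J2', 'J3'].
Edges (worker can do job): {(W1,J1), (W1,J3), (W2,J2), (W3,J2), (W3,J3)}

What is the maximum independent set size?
Maximum independent set = 3

By König's theorem:
- Min vertex cover = Max matching = 3
- Max independent set = Total vertices - Min vertex cover
- Max independent set = 6 - 3 = 3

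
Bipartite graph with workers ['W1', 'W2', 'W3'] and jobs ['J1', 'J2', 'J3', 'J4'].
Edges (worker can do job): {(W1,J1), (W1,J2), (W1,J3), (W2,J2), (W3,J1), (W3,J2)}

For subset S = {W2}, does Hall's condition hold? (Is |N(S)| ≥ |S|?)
Yes: |N(S)| = 1, |S| = 1

Subset S = {W2}
Neighbors N(S) = {J2}

|N(S)| = 1, |S| = 1
Hall's condition: |N(S)| ≥ |S| is satisfied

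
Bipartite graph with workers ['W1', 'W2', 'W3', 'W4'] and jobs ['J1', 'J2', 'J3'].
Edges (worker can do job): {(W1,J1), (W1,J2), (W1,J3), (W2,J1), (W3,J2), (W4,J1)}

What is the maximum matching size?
Maximum matching size = 3

Maximum matching: {(W1,J3), (W3,J2), (W4,J1)}
Size: 3

This assigns 3 workers to 3 distinct jobs.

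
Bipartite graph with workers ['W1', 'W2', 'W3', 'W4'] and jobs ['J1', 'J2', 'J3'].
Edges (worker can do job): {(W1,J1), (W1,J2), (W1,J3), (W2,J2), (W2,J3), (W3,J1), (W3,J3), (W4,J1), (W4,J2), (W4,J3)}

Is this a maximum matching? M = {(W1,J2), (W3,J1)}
No, size 2 is not maximum

Proposed matching has size 2.
Maximum matching size for this graph: 3.

This is NOT maximum - can be improved to size 3.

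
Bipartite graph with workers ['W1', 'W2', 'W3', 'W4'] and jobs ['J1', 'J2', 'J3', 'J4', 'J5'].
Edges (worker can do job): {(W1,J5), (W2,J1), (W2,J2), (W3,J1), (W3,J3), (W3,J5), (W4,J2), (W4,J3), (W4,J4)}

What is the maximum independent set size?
Maximum independent set = 5

By König's theorem:
- Min vertex cover = Max matching = 4
- Max independent set = Total vertices - Min vertex cover
- Max independent set = 9 - 4 = 5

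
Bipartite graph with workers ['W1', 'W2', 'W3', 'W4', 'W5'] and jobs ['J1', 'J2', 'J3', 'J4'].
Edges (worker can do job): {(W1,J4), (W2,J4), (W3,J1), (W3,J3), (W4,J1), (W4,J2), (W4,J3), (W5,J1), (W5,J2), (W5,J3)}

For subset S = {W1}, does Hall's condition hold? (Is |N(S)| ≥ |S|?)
Yes: |N(S)| = 1, |S| = 1

Subset S = {W1}
Neighbors N(S) = {J4}

|N(S)| = 1, |S| = 1
Hall's condition: |N(S)| ≥ |S| is satisfied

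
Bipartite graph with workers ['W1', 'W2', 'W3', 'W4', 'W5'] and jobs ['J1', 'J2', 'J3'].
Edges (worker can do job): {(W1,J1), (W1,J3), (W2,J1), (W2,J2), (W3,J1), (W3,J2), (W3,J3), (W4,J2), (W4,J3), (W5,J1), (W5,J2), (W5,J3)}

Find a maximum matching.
Matching: {(W3,J1), (W4,J2), (W5,J3)}

Maximum matching (size 3):
  W3 → J1
  W4 → J2
  W5 → J3

Each worker is assigned to at most one job, and each job to at most one worker.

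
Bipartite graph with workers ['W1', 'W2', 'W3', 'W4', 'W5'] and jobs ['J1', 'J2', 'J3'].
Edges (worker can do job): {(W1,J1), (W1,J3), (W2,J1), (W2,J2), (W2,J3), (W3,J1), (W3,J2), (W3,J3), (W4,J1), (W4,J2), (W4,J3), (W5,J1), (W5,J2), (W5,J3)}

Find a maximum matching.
Matching: {(W3,J1), (W4,J2), (W5,J3)}

Maximum matching (size 3):
  W3 → J1
  W4 → J2
  W5 → J3

Each worker is assigned to at most one job, and each job to at most one worker.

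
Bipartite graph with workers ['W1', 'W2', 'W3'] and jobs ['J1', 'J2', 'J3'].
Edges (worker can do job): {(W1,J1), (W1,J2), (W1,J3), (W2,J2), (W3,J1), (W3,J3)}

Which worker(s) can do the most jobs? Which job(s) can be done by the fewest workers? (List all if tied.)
Most versatile: W1 (3 jobs); Least covered: J1, J2, J3 (2 workers)

Worker degrees (jobs they can do): W1:3, W2:1, W3:2
Job degrees (workers who can do it): J1:2, J2:2, J3:2

Maximum worker degree is 3, achieved by: W1
Minimum job degree is 2, achieved by: J1, J2, J3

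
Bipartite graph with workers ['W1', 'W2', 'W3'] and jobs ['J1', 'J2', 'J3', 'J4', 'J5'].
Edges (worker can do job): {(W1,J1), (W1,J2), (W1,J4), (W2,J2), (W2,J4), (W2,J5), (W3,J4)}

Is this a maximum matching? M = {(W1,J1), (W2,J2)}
No, size 2 is not maximum

Proposed matching has size 2.
Maximum matching size for this graph: 3.

This is NOT maximum - can be improved to size 3.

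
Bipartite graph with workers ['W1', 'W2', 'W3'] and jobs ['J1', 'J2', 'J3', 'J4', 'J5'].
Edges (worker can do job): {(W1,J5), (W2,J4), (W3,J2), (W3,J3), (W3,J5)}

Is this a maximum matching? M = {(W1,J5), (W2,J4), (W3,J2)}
Yes, size 3 is maximum

Proposed matching has size 3.
Maximum matching size for this graph: 3.

This is a maximum matching.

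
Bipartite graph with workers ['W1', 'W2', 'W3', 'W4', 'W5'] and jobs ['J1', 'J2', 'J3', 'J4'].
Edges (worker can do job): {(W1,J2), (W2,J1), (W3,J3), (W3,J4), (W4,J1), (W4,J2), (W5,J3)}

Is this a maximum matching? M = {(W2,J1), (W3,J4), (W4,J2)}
No, size 3 is not maximum

Proposed matching has size 3.
Maximum matching size for this graph: 4.

This is NOT maximum - can be improved to size 4.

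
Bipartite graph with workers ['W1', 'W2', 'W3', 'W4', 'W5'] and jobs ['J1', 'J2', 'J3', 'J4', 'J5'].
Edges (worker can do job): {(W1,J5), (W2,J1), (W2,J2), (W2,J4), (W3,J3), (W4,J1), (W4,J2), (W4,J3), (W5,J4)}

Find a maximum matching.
Matching: {(W1,J5), (W2,J2), (W3,J3), (W4,J1), (W5,J4)}

Maximum matching (size 5):
  W1 → J5
  W2 → J2
  W3 → J3
  W4 → J1
  W5 → J4

Each worker is assigned to at most one job, and each job to at most one worker.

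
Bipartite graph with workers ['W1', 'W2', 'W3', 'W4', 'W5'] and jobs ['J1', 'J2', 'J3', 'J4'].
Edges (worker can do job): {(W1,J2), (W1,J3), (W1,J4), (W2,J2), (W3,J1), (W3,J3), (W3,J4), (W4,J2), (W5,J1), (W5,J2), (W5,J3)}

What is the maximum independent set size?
Maximum independent set = 5

By König's theorem:
- Min vertex cover = Max matching = 4
- Max independent set = Total vertices - Min vertex cover
- Max independent set = 9 - 4 = 5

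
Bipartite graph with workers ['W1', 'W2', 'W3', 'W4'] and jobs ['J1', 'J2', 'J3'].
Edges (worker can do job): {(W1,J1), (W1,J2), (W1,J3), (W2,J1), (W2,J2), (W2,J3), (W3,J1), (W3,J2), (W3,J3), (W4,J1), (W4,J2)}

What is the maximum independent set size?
Maximum independent set = 4

By König's theorem:
- Min vertex cover = Max matching = 3
- Max independent set = Total vertices - Min vertex cover
- Max independent set = 7 - 3 = 4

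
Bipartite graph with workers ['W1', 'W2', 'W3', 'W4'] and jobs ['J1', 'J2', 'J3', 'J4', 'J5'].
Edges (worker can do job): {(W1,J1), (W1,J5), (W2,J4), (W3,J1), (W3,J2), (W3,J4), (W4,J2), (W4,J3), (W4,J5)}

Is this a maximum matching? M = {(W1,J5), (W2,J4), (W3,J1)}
No, size 3 is not maximum

Proposed matching has size 3.
Maximum matching size for this graph: 4.

This is NOT maximum - can be improved to size 4.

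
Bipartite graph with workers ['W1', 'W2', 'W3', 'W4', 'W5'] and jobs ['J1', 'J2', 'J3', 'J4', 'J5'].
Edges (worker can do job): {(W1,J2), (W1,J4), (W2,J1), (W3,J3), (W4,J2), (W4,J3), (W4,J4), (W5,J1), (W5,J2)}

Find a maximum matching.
Matching: {(W1,J2), (W3,J3), (W4,J4), (W5,J1)}

Maximum matching (size 4):
  W1 → J2
  W3 → J3
  W4 → J4
  W5 → J1

Each worker is assigned to at most one job, and each job to at most one worker.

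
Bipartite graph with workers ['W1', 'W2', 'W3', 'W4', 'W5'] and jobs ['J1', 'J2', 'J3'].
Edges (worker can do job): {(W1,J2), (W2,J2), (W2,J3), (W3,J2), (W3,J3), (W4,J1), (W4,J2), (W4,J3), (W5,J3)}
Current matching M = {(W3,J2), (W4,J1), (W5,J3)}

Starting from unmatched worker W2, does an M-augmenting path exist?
No augmenting path from W2

Alternating search from W2 reaches jobs: {J2, J3}.
Every reachable job is already matched in M, and following those matched edges back to workers exposes no further unvisited jobs.
No M-augmenting path from W2 exists.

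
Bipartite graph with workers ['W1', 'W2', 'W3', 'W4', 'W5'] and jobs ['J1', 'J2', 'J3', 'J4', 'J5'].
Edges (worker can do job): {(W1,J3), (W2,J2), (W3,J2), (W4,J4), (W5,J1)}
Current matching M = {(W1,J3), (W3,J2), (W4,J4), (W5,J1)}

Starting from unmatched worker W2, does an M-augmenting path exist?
No augmenting path from W2

Alternating search from W2 reaches jobs: {J2}.
Every reachable job is already matched in M, and following those matched edges back to workers exposes no further unvisited jobs.
No M-augmenting path from W2 exists.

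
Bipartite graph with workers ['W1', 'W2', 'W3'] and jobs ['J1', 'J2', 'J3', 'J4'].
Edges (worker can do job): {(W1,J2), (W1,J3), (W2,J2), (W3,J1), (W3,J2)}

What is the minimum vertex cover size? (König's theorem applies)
Minimum vertex cover size = 3

By König's theorem: in bipartite graphs,
min vertex cover = max matching = 3

Maximum matching has size 3, so minimum vertex cover also has size 3.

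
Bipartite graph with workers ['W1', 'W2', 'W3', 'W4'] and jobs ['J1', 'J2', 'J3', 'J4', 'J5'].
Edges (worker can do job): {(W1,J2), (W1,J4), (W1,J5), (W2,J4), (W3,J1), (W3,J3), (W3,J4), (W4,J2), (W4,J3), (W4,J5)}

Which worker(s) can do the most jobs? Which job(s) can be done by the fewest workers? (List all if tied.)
Most versatile: W1, W3, W4 (3 jobs); Least covered: J1 (1 workers)

Worker degrees (jobs they can do): W1:3, W2:1, W3:3, W4:3
Job degrees (workers who can do it): J1:1, J2:2, J3:2, J4:3, J5:2

Maximum worker degree is 3, achieved by: W1, W3, W4
Minimum job degree is 1, achieved by: J1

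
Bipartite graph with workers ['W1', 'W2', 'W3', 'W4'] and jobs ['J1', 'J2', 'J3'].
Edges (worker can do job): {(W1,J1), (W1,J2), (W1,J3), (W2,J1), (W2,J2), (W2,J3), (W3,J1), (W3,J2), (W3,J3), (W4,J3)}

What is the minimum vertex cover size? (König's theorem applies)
Minimum vertex cover size = 3

By König's theorem: in bipartite graphs,
min vertex cover = max matching = 3

Maximum matching has size 3, so minimum vertex cover also has size 3.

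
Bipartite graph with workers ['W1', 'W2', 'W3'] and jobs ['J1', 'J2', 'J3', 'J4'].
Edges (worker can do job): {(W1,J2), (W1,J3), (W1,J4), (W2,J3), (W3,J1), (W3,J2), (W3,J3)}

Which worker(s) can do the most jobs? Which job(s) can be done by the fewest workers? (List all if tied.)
Most versatile: W1, W3 (3 jobs); Least covered: J1, J4 (1 workers)

Worker degrees (jobs they can do): W1:3, W2:1, W3:3
Job degrees (workers who can do it): J1:1, J2:2, J3:3, J4:1

Maximum worker degree is 3, achieved by: W1, W3
Minimum job degree is 1, achieved by: J1, J4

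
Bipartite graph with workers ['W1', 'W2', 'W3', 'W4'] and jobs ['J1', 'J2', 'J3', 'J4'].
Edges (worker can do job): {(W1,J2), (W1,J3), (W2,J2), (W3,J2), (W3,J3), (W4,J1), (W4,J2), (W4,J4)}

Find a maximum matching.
Matching: {(W1,J3), (W3,J2), (W4,J1)}

Maximum matching (size 3):
  W1 → J3
  W3 → J2
  W4 → J1

Each worker is assigned to at most one job, and each job to at most one worker.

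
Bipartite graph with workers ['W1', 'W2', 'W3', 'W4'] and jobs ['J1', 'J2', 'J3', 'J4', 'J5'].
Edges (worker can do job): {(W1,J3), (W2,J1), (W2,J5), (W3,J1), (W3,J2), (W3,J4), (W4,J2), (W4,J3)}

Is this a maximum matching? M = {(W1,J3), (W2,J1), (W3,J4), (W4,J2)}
Yes, size 4 is maximum

Proposed matching has size 4.
Maximum matching size for this graph: 4.

This is a maximum matching.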